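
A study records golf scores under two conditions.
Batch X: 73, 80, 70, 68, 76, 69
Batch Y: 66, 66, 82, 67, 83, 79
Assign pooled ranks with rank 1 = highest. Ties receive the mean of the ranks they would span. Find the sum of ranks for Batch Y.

Sorted (descending): 83, 82, 80, 79, 76, 73, 70, 69, 68, 67, 66, 66
The 2 values of 66 occupy positions 11–12 → average rank (11+12)/2 = 11.5.
Batch Y values → pooled ranks: 66→11.5, 66→11.5, 82→2, 67→10, 83→1, 79→4
Rank sum = 11.5 + 11.5 + 2 + 10 + 1 + 4 = 40

40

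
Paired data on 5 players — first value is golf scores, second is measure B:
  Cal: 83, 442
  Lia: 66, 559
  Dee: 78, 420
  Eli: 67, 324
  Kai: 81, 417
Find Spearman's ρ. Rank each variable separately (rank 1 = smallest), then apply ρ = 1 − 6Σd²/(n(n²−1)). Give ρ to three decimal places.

-0.100

Ranks of variable 1: 5, 1, 3, 2, 4
Ranks of variable 2: 4, 5, 3, 1, 2
d = r₁ − r₂: 1, -4, 0, 1, 2
d²: 1, 16, 0, 1, 4; Σd² = 22
ρ = 1 − 6·22/(5·24) = 1 − 132/120 = -0.100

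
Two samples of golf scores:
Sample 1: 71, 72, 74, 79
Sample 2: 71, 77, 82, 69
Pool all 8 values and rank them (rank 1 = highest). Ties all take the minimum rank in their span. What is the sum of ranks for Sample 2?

Sorted (descending): 82, 79, 77, 74, 72, 71, 71, 69
The 2 values of 71 occupy positions 6–7 → each gets rank 6.
Sample 2 values → pooled ranks: 71→6, 77→3, 82→1, 69→8
Rank sum = 6 + 3 + 1 + 8 = 18

18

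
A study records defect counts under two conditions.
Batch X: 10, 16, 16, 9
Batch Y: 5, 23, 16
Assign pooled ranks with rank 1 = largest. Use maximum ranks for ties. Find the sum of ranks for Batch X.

19

Sorted (descending): 23, 16, 16, 16, 10, 9, 5
The 3 values of 16 occupy positions 2–4 → each gets rank 4.
Batch X values → pooled ranks: 10→5, 16→4, 16→4, 9→6
Rank sum = 5 + 4 + 4 + 6 = 19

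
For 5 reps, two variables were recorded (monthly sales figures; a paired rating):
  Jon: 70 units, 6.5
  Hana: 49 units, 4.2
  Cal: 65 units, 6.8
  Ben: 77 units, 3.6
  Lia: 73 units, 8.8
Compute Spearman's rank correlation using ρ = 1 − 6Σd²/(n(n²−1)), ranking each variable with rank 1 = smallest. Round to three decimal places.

-0.100

Ranks of variable 1: 3, 1, 2, 5, 4
Ranks of variable 2: 3, 2, 4, 1, 5
d = r₁ − r₂: 0, -1, -2, 4, -1
d²: 0, 1, 4, 16, 1; Σd² = 22
ρ = 1 − 6·22/(5·24) = 1 − 132/120 = -0.100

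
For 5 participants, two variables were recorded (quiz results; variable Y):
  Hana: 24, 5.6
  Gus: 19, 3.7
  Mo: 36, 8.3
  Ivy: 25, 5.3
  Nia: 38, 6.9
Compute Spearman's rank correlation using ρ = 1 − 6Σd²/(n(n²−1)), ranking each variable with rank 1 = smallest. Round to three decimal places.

0.800

Ranks of variable 1: 2, 1, 4, 3, 5
Ranks of variable 2: 3, 1, 5, 2, 4
d = r₁ − r₂: -1, 0, -1, 1, 1
d²: 1, 0, 1, 1, 1; Σd² = 4
ρ = 1 − 6·4/(5·24) = 1 − 24/120 = 0.800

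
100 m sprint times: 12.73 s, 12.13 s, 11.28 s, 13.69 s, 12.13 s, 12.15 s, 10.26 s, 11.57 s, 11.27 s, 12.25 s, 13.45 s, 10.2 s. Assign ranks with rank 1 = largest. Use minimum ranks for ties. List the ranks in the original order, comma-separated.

3, 6, 9, 1, 6, 5, 11, 8, 10, 4, 2, 12

Sorted (descending): 13.69, 13.45, 12.73, 12.25, 12.15, 12.13, 12.13, 11.57, 11.28, 11.27, 10.26, 10.2
The 2 values of 12.13 occupy positions 6–7 → each gets rank 6.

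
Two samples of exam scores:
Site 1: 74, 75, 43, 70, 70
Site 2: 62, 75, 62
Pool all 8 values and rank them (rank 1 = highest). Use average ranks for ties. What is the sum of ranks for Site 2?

14.5

Sorted (descending): 75, 75, 74, 70, 70, 62, 62, 43
The 2 values of 75 occupy positions 1–2 → average rank (1+2)/2 = 1.5.
The 2 values of 70 occupy positions 4–5 → average rank (4+5)/2 = 4.5.
The 2 values of 62 occupy positions 6–7 → average rank (6+7)/2 = 6.5.
Site 2 values → pooled ranks: 62→6.5, 75→1.5, 62→6.5
Rank sum = 6.5 + 1.5 + 6.5 = 14.5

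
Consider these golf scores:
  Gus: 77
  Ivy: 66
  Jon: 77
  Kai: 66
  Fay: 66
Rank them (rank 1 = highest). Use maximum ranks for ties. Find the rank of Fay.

Sorted (descending): 77, 77, 66, 66, 66
The 2 values of 77 occupy positions 1–2 → each gets rank 2.
The 3 values of 66 occupy positions 3–5 → each gets rank 5.
Fay has value 66 → rank 5.

5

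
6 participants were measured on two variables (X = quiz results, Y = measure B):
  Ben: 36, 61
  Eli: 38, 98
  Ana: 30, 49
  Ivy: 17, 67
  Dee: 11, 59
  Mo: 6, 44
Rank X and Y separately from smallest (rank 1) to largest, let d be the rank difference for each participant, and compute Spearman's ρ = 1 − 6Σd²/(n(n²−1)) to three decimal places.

Ranks of variable 1: 5, 6, 4, 3, 2, 1
Ranks of variable 2: 4, 6, 2, 5, 3, 1
d = r₁ − r₂: 1, 0, 2, -2, -1, 0
d²: 1, 0, 4, 4, 1, 0; Σd² = 10
ρ = 1 − 6·10/(6·35) = 1 − 60/210 = 0.714

0.714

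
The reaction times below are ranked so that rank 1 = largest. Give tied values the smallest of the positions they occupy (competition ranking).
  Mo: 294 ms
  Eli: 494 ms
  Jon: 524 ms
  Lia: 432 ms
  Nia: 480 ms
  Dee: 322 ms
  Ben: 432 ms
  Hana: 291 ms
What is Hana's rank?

8

Sorted (descending): 524, 494, 480, 432, 432, 322, 294, 291
The 2 values of 432 occupy positions 4–5 → each gets rank 4.
Hana has value 291 ms → rank 8.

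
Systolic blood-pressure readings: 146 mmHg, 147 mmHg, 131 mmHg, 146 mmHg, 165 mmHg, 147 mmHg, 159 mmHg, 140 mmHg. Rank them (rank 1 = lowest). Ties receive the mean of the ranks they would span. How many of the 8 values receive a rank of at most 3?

2

Sorted (ascending): 131, 140, 146, 146, 147, 147, 159, 165
The 2 values of 146 occupy positions 3–4 → average rank (3+4)/2 = 3.5.
The 2 values of 147 occupy positions 5–6 → average rank (5+6)/2 = 5.5.
Ranks ≤ 3: {1, 2} → 2 values.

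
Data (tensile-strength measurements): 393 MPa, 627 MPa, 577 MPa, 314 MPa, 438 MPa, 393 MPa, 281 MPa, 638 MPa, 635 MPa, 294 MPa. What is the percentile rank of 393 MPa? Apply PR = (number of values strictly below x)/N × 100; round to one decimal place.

N = 10.
Strictly below 393: 3. Equal to 393: 2.
PR = 3/10 × 100 = 30.0

30.0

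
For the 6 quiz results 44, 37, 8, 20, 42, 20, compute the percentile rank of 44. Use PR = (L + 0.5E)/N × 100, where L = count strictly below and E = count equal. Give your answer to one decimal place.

91.7

N = 6.
Strictly below 44: 5. Equal to 44: 1.
PR = (5 + 0.5·1)/6 × 100 = 91.7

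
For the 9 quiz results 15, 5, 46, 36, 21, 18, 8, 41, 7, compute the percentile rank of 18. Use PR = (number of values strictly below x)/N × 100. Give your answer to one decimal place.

44.4

N = 9.
Strictly below 18: 4. Equal to 18: 1.
PR = 4/9 × 100 = 44.4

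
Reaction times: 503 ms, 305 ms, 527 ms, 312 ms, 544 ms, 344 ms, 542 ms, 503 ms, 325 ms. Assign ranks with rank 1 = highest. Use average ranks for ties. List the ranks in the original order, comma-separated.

4.5, 9, 3, 8, 1, 6, 2, 4.5, 7

Sorted (descending): 544, 542, 527, 503, 503, 344, 325, 312, 305
The 2 values of 503 occupy positions 4–5 → average rank (4+5)/2 = 4.5.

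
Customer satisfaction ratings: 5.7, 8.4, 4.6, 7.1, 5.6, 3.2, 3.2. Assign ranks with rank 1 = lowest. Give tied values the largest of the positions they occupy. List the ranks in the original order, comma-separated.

5, 7, 3, 6, 4, 2, 2

Sorted (ascending): 3.2, 3.2, 4.6, 5.6, 5.7, 7.1, 8.4
The 2 values of 3.2 occupy positions 1–2 → each gets rank 2.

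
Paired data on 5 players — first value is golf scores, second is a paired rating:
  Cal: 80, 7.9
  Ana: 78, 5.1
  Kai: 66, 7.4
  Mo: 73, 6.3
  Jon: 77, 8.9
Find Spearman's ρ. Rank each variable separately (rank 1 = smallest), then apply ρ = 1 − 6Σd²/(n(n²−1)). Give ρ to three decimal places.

Ranks of variable 1: 5, 4, 1, 2, 3
Ranks of variable 2: 4, 1, 3, 2, 5
d = r₁ − r₂: 1, 3, -2, 0, -2
d²: 1, 9, 4, 0, 4; Σd² = 18
ρ = 1 − 6·18/(5·24) = 1 − 108/120 = 0.100

0.100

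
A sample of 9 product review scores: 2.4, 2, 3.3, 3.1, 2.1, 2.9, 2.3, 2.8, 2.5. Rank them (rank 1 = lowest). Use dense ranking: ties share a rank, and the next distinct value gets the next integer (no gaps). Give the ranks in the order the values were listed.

Sorted (ascending): 2, 2.1, 2.3, 2.4, 2.5, 2.8, 2.9, 3.1, 3.3
No ties — each value takes its position as its rank.

4, 1, 9, 8, 2, 7, 3, 6, 5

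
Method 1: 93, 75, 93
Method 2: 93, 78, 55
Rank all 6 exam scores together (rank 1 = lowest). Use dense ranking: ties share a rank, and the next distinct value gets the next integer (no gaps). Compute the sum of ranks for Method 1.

10

Sorted (ascending): 55, 75, 78, 93, 93, 93
The 3 values of 93 share dense rank 4.
Remaining distinct values take the next consecutive integers.
Method 1 values → pooled ranks: 93→4, 75→2, 93→4
Rank sum = 4 + 2 + 4 = 10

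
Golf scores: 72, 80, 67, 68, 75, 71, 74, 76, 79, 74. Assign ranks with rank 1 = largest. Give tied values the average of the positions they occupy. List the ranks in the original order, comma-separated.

Sorted (descending): 80, 79, 76, 75, 74, 74, 72, 71, 68, 67
The 2 values of 74 occupy positions 5–6 → average rank (5+6)/2 = 5.5.

7, 1, 10, 9, 4, 8, 5.5, 3, 2, 5.5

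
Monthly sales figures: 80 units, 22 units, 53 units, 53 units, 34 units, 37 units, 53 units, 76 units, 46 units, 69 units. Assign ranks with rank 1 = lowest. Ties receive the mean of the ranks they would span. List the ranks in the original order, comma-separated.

10, 1, 6, 6, 2, 3, 6, 9, 4, 8

Sorted (ascending): 22, 34, 37, 46, 53, 53, 53, 69, 76, 80
The 3 values of 53 occupy positions 5–7 → average rank 6.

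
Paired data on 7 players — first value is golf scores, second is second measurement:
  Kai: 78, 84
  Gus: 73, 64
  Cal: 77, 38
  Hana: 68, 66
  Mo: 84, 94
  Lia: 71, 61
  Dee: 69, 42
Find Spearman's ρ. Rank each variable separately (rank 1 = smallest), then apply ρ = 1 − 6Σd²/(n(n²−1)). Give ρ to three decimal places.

Ranks of variable 1: 6, 4, 5, 1, 7, 3, 2
Ranks of variable 2: 6, 4, 1, 5, 7, 3, 2
d = r₁ − r₂: 0, 0, 4, -4, 0, 0, 0
d²: 0, 0, 16, 16, 0, 0, 0; Σd² = 32
ρ = 1 − 6·32/(7·48) = 1 − 192/336 = 0.429

0.429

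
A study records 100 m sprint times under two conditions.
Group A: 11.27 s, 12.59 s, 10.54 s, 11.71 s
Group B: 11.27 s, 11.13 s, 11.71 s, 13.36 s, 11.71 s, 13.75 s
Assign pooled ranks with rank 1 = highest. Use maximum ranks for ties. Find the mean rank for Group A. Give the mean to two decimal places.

Sorted (descending): 13.75, 13.36, 12.59, 11.71, 11.71, 11.71, 11.27, 11.27, 11.13, 10.54
The 3 values of 11.71 occupy positions 4–6 → each gets rank 6.
The 2 values of 11.27 occupy positions 7–8 → each gets rank 8.
Group A values → pooled ranks: 11.27→8, 12.59→3, 10.54→10, 11.71→6
Mean rank = (8 + 3 + 10 + 6) / 4 = 6.75

6.75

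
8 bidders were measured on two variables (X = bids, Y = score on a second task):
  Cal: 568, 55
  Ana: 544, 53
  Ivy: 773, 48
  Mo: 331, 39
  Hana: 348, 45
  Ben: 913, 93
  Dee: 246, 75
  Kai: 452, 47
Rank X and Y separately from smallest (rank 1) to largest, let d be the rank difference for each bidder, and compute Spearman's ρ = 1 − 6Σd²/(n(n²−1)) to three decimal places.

0.429

Ranks of variable 1: 6, 5, 7, 2, 3, 8, 1, 4
Ranks of variable 2: 6, 5, 4, 1, 2, 8, 7, 3
d = r₁ − r₂: 0, 0, 3, 1, 1, 0, -6, 1
d²: 0, 0, 9, 1, 1, 0, 36, 1; Σd² = 48
ρ = 1 − 6·48/(8·63) = 1 − 288/504 = 0.429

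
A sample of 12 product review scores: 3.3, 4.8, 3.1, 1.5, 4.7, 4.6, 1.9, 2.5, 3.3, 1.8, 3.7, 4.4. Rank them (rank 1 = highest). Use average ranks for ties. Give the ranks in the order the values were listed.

6.5, 1, 8, 12, 2, 3, 10, 9, 6.5, 11, 5, 4

Sorted (descending): 4.8, 4.7, 4.6, 4.4, 3.7, 3.3, 3.3, 3.1, 2.5, 1.9, 1.8, 1.5
The 2 values of 3.3 occupy positions 6–7 → average rank (6+7)/2 = 6.5.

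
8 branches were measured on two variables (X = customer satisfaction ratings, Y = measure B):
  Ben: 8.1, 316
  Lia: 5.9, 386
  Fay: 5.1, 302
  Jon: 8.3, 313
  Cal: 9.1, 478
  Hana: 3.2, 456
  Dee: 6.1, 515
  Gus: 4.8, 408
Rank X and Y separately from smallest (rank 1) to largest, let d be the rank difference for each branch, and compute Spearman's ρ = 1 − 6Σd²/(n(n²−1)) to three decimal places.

Ranks of variable 1: 6, 4, 3, 7, 8, 1, 5, 2
Ranks of variable 2: 3, 4, 1, 2, 7, 6, 8, 5
d = r₁ − r₂: 3, 0, 2, 5, 1, -5, -3, -3
d²: 9, 0, 4, 25, 1, 25, 9, 9; Σd² = 82
ρ = 1 − 6·82/(8·63) = 1 − 492/504 = 0.024

0.024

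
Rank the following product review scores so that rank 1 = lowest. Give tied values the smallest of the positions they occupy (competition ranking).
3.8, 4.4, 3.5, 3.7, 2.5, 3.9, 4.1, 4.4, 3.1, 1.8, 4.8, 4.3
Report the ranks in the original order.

6, 10, 4, 5, 2, 7, 8, 10, 3, 1, 12, 9

Sorted (ascending): 1.8, 2.5, 3.1, 3.5, 3.7, 3.8, 3.9, 4.1, 4.3, 4.4, 4.4, 4.8
The 2 values of 4.4 occupy positions 10–11 → each gets rank 10.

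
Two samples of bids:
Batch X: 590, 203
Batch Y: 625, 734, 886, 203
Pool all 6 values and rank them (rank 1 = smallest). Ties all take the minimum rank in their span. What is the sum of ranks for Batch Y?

16

Sorted (ascending): 203, 203, 590, 625, 734, 886
The 2 values of 203 occupy positions 1–2 → each gets rank 1.
Batch Y values → pooled ranks: 625→4, 734→5, 886→6, 203→1
Rank sum = 4 + 5 + 6 + 1 = 16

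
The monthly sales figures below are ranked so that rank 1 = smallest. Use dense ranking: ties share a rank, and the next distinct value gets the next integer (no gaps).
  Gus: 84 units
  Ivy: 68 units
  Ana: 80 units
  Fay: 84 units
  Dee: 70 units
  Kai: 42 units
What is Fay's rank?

Sorted (ascending): 42, 68, 70, 80, 84, 84
The 2 values of 84 share dense rank 5.
Remaining distinct values take the next consecutive integers.
Fay has value 84 units → rank 5.

5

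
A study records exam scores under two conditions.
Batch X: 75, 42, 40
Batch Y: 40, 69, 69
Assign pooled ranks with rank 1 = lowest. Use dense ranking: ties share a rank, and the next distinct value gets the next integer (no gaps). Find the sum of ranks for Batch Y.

7

Sorted (ascending): 40, 40, 42, 69, 69, 75
The 2 values of 40 share dense rank 1.
The 2 values of 69 share dense rank 3.
Remaining distinct values take the next consecutive integers.
Batch Y values → pooled ranks: 40→1, 69→3, 69→3
Rank sum = 1 + 3 + 3 = 7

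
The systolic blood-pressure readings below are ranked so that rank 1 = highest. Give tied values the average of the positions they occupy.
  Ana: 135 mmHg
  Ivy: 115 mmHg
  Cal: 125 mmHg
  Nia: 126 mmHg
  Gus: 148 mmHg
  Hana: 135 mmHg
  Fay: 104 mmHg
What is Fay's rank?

7

Sorted (descending): 148, 135, 135, 126, 125, 115, 104
The 2 values of 135 occupy positions 2–3 → average rank (2+3)/2 = 2.5.
Fay has value 104 mmHg → rank 7.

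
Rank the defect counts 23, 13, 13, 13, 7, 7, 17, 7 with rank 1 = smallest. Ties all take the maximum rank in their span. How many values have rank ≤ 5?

Sorted (ascending): 7, 7, 7, 13, 13, 13, 17, 23
The 3 values of 7 occupy positions 1–3 → each gets rank 3.
The 3 values of 13 occupy positions 4–6 → each gets rank 6.
Ranks ≤ 5: {3, 3, 3} → 3 values.

3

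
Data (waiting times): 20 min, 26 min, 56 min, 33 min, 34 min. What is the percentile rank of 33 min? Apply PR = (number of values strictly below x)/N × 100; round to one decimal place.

N = 5.
Strictly below 33: 2. Equal to 33: 1.
PR = 2/5 × 100 = 40.0

40.0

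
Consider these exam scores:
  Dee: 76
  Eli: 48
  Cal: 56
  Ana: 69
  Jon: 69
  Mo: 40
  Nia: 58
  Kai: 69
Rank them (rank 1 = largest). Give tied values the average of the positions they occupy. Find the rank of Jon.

3

Sorted (descending): 76, 69, 69, 69, 58, 56, 48, 40
The 3 values of 69 occupy positions 2–4 → average rank 3.
Jon has value 69 → rank 3.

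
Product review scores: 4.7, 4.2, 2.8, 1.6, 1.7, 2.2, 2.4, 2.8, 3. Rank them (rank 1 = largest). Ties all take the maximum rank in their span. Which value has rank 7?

2.2

Sorted (descending): 4.7, 4.2, 3, 2.8, 2.8, 2.4, 2.2, 1.7, 1.6
The 2 values of 2.8 occupy positions 4–5 → each gets rank 5.
Rank 7 → value 2.2.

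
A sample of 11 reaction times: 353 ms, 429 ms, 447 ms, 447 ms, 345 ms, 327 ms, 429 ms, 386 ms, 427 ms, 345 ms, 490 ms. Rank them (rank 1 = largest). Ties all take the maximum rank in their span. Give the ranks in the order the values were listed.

8, 5, 3, 3, 10, 11, 5, 7, 6, 10, 1

Sorted (descending): 490, 447, 447, 429, 429, 427, 386, 353, 345, 345, 327
The 2 values of 447 occupy positions 2–3 → each gets rank 3.
The 2 values of 429 occupy positions 4–5 → each gets rank 5.
The 2 values of 345 occupy positions 9–10 → each gets rank 10.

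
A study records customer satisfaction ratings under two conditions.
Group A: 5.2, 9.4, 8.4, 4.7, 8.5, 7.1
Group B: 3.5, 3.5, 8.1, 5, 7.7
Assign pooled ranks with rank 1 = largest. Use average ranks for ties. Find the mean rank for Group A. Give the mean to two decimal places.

Sorted (descending): 9.4, 8.5, 8.4, 8.1, 7.7, 7.1, 5.2, 5, 4.7, 3.5, 3.5
The 2 values of 3.5 occupy positions 10–11 → average rank (10+11)/2 = 10.5.
Group A values → pooled ranks: 5.2→7, 9.4→1, 8.4→3, 4.7→9, 8.5→2, 7.1→6
Mean rank = (7 + 1 + 3 + 9 + 2 + 6) / 6 = 4.67

4.67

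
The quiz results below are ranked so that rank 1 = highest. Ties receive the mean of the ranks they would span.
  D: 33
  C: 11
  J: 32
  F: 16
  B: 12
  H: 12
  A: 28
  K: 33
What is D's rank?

1.5

Sorted (descending): 33, 33, 32, 28, 16, 12, 12, 11
The 2 values of 33 occupy positions 1–2 → average rank (1+2)/2 = 1.5.
The 2 values of 12 occupy positions 6–7 → average rank (6+7)/2 = 6.5.
D has value 33 → rank 1.5.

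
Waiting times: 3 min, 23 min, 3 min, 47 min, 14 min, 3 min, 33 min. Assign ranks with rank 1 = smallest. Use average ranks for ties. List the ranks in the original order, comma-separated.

2, 5, 2, 7, 4, 2, 6

Sorted (ascending): 3, 3, 3, 14, 23, 33, 47
The 3 values of 3 occupy positions 1–3 → average rank 2.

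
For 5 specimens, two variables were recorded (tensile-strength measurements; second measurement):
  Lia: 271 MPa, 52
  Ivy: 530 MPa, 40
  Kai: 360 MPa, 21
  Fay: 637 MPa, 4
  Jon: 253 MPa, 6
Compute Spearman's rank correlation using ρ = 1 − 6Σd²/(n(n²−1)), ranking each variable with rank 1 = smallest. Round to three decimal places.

-0.300

Ranks of variable 1: 2, 4, 3, 5, 1
Ranks of variable 2: 5, 4, 3, 1, 2
d = r₁ − r₂: -3, 0, 0, 4, -1
d²: 9, 0, 0, 16, 1; Σd² = 26
ρ = 1 − 6·26/(5·24) = 1 − 156/120 = -0.300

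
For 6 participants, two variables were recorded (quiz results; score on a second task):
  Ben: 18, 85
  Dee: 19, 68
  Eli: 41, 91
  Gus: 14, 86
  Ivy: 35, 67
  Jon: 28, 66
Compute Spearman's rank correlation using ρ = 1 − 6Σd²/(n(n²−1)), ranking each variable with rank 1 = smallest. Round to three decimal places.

-0.086

Ranks of variable 1: 2, 3, 6, 1, 5, 4
Ranks of variable 2: 4, 3, 6, 5, 2, 1
d = r₁ − r₂: -2, 0, 0, -4, 3, 3
d²: 4, 0, 0, 16, 9, 9; Σd² = 38
ρ = 1 − 6·38/(6·35) = 1 − 228/210 = -0.086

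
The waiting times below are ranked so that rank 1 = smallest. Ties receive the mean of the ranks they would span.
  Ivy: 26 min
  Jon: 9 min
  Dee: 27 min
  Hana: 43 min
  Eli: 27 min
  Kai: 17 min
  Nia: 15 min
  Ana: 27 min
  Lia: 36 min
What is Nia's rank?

2

Sorted (ascending): 9, 15, 17, 26, 27, 27, 27, 36, 43
The 3 values of 27 occupy positions 5–7 → average rank 6.
Nia has value 15 min → rank 2.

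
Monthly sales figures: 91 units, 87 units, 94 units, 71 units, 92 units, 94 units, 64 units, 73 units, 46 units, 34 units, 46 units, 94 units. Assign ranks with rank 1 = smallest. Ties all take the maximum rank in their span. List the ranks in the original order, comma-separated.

8, 7, 12, 5, 9, 12, 4, 6, 3, 1, 3, 12

Sorted (ascending): 34, 46, 46, 64, 71, 73, 87, 91, 92, 94, 94, 94
The 2 values of 46 occupy positions 2–3 → each gets rank 3.
The 3 values of 94 occupy positions 10–12 → each gets rank 12.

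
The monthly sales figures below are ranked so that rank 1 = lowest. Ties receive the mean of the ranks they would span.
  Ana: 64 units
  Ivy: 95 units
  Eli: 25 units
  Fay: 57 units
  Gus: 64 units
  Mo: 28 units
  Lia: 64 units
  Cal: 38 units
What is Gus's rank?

6

Sorted (ascending): 25, 28, 38, 57, 64, 64, 64, 95
The 3 values of 64 occupy positions 5–7 → average rank 6.
Gus has value 64 units → rank 6.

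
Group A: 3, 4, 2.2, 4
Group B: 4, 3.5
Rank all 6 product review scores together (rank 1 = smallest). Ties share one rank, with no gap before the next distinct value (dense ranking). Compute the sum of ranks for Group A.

Sorted (ascending): 2.2, 3, 3.5, 4, 4, 4
The 3 values of 4 share dense rank 4.
Remaining distinct values take the next consecutive integers.
Group A values → pooled ranks: 3→2, 4→4, 2.2→1, 4→4
Rank sum = 2 + 4 + 1 + 4 = 11

11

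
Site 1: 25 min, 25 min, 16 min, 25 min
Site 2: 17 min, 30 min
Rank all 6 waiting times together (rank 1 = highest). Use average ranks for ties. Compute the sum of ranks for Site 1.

15

Sorted (descending): 30, 25, 25, 25, 17, 16
The 3 values of 25 occupy positions 2–4 → average rank 3.
Site 1 values → pooled ranks: 25→3, 25→3, 16→6, 25→3
Rank sum = 3 + 3 + 6 + 3 = 15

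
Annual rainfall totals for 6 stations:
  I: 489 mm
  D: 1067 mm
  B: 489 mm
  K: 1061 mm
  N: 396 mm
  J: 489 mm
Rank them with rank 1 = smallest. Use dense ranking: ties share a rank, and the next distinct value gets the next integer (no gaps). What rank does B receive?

2

Sorted (ascending): 396, 489, 489, 489, 1061, 1067
The 3 values of 489 share dense rank 2.
Remaining distinct values take the next consecutive integers.
B has value 489 mm → rank 2.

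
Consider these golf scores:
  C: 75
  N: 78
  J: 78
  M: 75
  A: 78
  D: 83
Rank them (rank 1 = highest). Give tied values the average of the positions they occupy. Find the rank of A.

3

Sorted (descending): 83, 78, 78, 78, 75, 75
The 3 values of 78 occupy positions 2–4 → average rank 3.
The 2 values of 75 occupy positions 5–6 → average rank (5+6)/2 = 5.5.
A has value 78 → rank 3.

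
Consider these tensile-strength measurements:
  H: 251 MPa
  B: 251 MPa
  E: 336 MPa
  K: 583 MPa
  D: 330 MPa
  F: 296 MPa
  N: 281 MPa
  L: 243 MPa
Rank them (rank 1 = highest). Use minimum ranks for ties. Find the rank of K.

Sorted (descending): 583, 336, 330, 296, 281, 251, 251, 243
The 2 values of 251 occupy positions 6–7 → each gets rank 6.
K has value 583 MPa → rank 1.

1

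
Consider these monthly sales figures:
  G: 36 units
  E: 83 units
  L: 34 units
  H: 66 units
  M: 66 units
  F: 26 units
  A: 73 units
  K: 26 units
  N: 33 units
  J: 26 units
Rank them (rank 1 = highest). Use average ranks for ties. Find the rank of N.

Sorted (descending): 83, 73, 66, 66, 36, 34, 33, 26, 26, 26
The 2 values of 66 occupy positions 3–4 → average rank (3+4)/2 = 3.5.
The 3 values of 26 occupy positions 8–10 → average rank 9.
N has value 33 units → rank 7.

7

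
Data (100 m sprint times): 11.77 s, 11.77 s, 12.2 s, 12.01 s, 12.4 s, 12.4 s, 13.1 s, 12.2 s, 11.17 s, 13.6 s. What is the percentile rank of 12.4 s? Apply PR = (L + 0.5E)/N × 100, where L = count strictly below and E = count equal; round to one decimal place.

N = 10.
Strictly below 12.4: 6. Equal to 12.4: 2.
PR = (6 + 0.5·2)/10 × 100 = 70.0

70.0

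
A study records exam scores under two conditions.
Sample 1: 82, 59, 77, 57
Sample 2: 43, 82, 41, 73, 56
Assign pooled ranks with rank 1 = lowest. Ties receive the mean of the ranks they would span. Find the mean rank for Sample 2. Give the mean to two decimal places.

4.10

Sorted (ascending): 41, 43, 56, 57, 59, 73, 77, 82, 82
The 2 values of 82 occupy positions 8–9 → average rank (8+9)/2 = 8.5.
Sample 2 values → pooled ranks: 43→2, 82→8.5, 41→1, 73→6, 56→3
Mean rank = (2 + 8.5 + 1 + 6 + 3) / 5 = 4.10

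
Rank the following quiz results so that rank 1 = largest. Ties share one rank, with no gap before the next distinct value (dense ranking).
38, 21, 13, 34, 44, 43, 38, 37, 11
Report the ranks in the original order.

3, 6, 7, 5, 1, 2, 3, 4, 8

Sorted (descending): 44, 43, 38, 38, 37, 34, 21, 13, 11
The 2 values of 38 share dense rank 3.
Remaining distinct values take the next consecutive integers.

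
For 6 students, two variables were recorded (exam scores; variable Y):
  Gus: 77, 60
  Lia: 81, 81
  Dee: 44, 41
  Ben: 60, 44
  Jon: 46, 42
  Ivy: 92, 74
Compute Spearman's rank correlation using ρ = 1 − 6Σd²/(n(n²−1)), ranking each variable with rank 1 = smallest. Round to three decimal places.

Ranks of variable 1: 4, 5, 1, 3, 2, 6
Ranks of variable 2: 4, 6, 1, 3, 2, 5
d = r₁ − r₂: 0, -1, 0, 0, 0, 1
d²: 0, 1, 0, 0, 0, 1; Σd² = 2
ρ = 1 − 6·2/(6·35) = 1 − 12/210 = 0.943

0.943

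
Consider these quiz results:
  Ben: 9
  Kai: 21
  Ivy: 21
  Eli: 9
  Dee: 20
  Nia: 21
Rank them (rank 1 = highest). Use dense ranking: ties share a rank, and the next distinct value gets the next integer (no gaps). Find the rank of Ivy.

Sorted (descending): 21, 21, 21, 20, 9, 9
The 3 values of 21 share dense rank 1.
The 2 values of 9 share dense rank 3.
Remaining distinct values take the next consecutive integers.
Ivy has value 21 → rank 1.

1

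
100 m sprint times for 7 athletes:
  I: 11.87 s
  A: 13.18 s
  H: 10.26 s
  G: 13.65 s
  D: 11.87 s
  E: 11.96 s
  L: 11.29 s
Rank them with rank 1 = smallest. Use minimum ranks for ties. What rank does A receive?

6

Sorted (ascending): 10.26, 11.29, 11.87, 11.87, 11.96, 13.18, 13.65
The 2 values of 11.87 occupy positions 3–4 → each gets rank 3.
A has value 13.18 s → rank 6.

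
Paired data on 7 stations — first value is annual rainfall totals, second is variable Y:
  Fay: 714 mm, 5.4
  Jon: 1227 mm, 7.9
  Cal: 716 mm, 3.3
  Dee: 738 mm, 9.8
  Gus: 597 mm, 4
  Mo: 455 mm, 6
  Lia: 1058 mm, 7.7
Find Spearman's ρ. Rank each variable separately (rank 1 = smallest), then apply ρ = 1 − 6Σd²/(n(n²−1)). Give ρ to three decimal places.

Ranks of variable 1: 3, 7, 4, 5, 2, 1, 6
Ranks of variable 2: 3, 6, 1, 7, 2, 4, 5
d = r₁ − r₂: 0, 1, 3, -2, 0, -3, 1
d²: 0, 1, 9, 4, 0, 9, 1; Σd² = 24
ρ = 1 − 6·24/(7·48) = 1 − 144/336 = 0.571

0.571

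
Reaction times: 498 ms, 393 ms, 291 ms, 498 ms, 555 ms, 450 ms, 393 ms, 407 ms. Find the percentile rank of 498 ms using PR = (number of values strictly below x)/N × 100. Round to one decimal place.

62.5

N = 8.
Strictly below 498: 5. Equal to 498: 2.
PR = 5/8 × 100 = 62.5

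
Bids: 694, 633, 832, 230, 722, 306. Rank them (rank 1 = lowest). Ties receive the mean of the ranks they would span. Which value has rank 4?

Sorted (ascending): 230, 306, 633, 694, 722, 832
No ties — each value takes its position as its rank.
Rank 4 → value 694.

694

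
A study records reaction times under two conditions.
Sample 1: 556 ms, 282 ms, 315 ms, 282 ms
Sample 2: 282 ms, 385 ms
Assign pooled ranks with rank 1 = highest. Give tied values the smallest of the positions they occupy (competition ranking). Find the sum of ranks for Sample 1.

12

Sorted (descending): 556, 385, 315, 282, 282, 282
The 3 values of 282 occupy positions 4–6 → each gets rank 4.
Sample 1 values → pooled ranks: 556→1, 282→4, 315→3, 282→4
Rank sum = 1 + 4 + 3 + 4 = 12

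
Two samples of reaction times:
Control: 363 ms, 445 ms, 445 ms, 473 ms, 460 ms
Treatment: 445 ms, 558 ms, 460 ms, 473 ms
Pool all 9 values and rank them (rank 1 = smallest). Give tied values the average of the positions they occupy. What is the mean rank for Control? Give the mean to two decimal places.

Sorted (ascending): 363, 445, 445, 445, 460, 460, 473, 473, 558
The 3 values of 445 occupy positions 2–4 → average rank 3.
The 2 values of 460 occupy positions 5–6 → average rank (5+6)/2 = 5.5.
The 2 values of 473 occupy positions 7–8 → average rank (7+8)/2 = 7.5.
Control values → pooled ranks: 363→1, 445→3, 445→3, 473→7.5, 460→5.5
Mean rank = (1 + 3 + 3 + 7.5 + 5.5) / 5 = 4.00

4.00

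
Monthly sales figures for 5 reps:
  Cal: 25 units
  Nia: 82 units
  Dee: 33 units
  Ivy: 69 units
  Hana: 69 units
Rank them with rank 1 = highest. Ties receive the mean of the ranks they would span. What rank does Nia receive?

Sorted (descending): 82, 69, 69, 33, 25
The 2 values of 69 occupy positions 2–3 → average rank (2+3)/2 = 2.5.
Nia has value 82 units → rank 1.

1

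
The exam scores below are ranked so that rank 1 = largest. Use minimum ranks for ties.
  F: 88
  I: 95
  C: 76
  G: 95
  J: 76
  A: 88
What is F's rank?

Sorted (descending): 95, 95, 88, 88, 76, 76
The 2 values of 95 occupy positions 1–2 → each gets rank 1.
The 2 values of 88 occupy positions 3–4 → each gets rank 3.
The 2 values of 76 occupy positions 5–6 → each gets rank 5.
F has value 88 → rank 3.

3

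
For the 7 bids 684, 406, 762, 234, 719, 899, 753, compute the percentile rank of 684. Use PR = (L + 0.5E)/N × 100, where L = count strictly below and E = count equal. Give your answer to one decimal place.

N = 7.
Strictly below 684: 2. Equal to 684: 1.
PR = (2 + 0.5·1)/7 × 100 = 35.7

35.7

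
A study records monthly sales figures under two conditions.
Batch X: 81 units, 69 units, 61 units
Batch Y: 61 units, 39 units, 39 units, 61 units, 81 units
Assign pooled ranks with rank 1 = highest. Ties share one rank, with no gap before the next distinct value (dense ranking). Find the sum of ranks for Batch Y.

15

Sorted (descending): 81, 81, 69, 61, 61, 61, 39, 39
The 2 values of 81 share dense rank 1.
The 3 values of 61 share dense rank 3.
The 2 values of 39 share dense rank 4.
Remaining distinct values take the next consecutive integers.
Batch Y values → pooled ranks: 61→3, 39→4, 39→4, 61→3, 81→1
Rank sum = 3 + 4 + 4 + 3 + 1 = 15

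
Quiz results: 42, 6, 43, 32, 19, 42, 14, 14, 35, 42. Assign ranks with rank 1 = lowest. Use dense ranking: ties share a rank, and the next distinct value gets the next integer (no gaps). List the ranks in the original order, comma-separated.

Sorted (ascending): 6, 14, 14, 19, 32, 35, 42, 42, 42, 43
The 2 values of 14 share dense rank 2.
The 3 values of 42 share dense rank 6.
Remaining distinct values take the next consecutive integers.

6, 1, 7, 4, 3, 6, 2, 2, 5, 6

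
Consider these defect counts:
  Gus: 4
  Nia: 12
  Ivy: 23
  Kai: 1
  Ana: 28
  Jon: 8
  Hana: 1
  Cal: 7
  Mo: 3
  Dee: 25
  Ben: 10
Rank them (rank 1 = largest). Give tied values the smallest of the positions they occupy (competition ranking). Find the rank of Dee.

Sorted (descending): 28, 25, 23, 12, 10, 8, 7, 4, 3, 1, 1
The 2 values of 1 occupy positions 10–11 → each gets rank 10.
Dee has value 25 → rank 2.

2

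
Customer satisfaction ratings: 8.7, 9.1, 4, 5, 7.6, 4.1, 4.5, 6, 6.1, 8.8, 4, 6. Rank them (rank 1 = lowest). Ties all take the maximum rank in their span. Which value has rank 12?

Sorted (ascending): 4, 4, 4.1, 4.5, 5, 6, 6, 6.1, 7.6, 8.7, 8.8, 9.1
The 2 values of 4 occupy positions 1–2 → each gets rank 2.
The 2 values of 6 occupy positions 6–7 → each gets rank 7.
Rank 12 → value 9.1.

9.1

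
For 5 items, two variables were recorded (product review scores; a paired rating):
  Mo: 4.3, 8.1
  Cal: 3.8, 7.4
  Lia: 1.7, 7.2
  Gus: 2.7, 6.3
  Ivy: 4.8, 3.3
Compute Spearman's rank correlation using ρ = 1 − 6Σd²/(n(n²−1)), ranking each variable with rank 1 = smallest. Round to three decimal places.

Ranks of variable 1: 4, 3, 1, 2, 5
Ranks of variable 2: 5, 4, 3, 2, 1
d = r₁ − r₂: -1, -1, -2, 0, 4
d²: 1, 1, 4, 0, 16; Σd² = 22
ρ = 1 − 6·22/(5·24) = 1 − 132/120 = -0.100

-0.100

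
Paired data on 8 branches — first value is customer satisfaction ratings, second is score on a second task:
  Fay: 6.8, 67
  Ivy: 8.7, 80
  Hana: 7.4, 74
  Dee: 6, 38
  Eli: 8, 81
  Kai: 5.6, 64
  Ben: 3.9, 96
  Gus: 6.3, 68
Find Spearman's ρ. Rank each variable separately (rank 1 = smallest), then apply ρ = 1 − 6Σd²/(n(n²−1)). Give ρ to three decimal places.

0.262

Ranks of variable 1: 5, 8, 6, 3, 7, 2, 1, 4
Ranks of variable 2: 3, 6, 5, 1, 7, 2, 8, 4
d = r₁ − r₂: 2, 2, 1, 2, 0, 0, -7, 0
d²: 4, 4, 1, 4, 0, 0, 49, 0; Σd² = 62
ρ = 1 − 6·62/(8·63) = 1 − 372/504 = 0.262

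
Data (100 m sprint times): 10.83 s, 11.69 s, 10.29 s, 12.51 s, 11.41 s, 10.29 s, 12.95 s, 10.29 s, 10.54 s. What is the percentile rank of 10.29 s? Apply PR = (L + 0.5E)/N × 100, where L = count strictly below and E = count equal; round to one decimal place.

16.7

N = 9.
Strictly below 10.29: 0. Equal to 10.29: 3.
PR = (0 + 0.5·3)/9 × 100 = 16.7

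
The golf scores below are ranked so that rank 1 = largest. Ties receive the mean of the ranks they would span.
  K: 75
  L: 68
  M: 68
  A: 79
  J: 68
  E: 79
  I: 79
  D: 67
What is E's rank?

Sorted (descending): 79, 79, 79, 75, 68, 68, 68, 67
The 3 values of 79 occupy positions 1–3 → average rank 2.
The 3 values of 68 occupy positions 5–7 → average rank 6.
E has value 79 → rank 2.

2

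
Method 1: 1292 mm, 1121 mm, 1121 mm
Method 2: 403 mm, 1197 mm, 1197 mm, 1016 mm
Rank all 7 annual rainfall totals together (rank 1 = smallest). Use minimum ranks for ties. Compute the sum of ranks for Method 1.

Sorted (ascending): 403, 1016, 1121, 1121, 1197, 1197, 1292
The 2 values of 1121 occupy positions 3–4 → each gets rank 3.
The 2 values of 1197 occupy positions 5–6 → each gets rank 5.
Method 1 values → pooled ranks: 1292→7, 1121→3, 1121→3
Rank sum = 7 + 3 + 3 = 13

13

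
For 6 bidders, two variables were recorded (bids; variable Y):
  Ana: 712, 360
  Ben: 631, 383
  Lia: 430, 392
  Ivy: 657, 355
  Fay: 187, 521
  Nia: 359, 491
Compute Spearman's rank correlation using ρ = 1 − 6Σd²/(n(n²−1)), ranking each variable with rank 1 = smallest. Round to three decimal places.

-0.943

Ranks of variable 1: 6, 4, 3, 5, 1, 2
Ranks of variable 2: 2, 3, 4, 1, 6, 5
d = r₁ − r₂: 4, 1, -1, 4, -5, -3
d²: 16, 1, 1, 16, 25, 9; Σd² = 68
ρ = 1 − 6·68/(6·35) = 1 − 408/210 = -0.943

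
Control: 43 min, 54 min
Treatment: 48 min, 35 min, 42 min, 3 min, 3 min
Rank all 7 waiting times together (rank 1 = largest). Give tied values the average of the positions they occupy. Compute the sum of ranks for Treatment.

24

Sorted (descending): 54, 48, 43, 42, 35, 3, 3
The 2 values of 3 occupy positions 6–7 → average rank (6+7)/2 = 6.5.
Treatment values → pooled ranks: 48→2, 35→5, 42→4, 3→6.5, 3→6.5
Rank sum = 2 + 5 + 4 + 6.5 + 6.5 = 24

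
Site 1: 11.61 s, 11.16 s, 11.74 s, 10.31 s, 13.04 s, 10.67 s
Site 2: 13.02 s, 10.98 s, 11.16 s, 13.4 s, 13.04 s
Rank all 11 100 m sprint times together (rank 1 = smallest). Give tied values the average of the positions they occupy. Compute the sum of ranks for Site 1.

30

Sorted (ascending): 10.31, 10.67, 10.98, 11.16, 11.16, 11.61, 11.74, 13.02, 13.04, 13.04, 13.4
The 2 values of 11.16 occupy positions 4–5 → average rank (4+5)/2 = 4.5.
The 2 values of 13.04 occupy positions 9–10 → average rank (9+10)/2 = 9.5.
Site 1 values → pooled ranks: 11.61→6, 11.16→4.5, 11.74→7, 10.31→1, 13.04→9.5, 10.67→2
Rank sum = 6 + 4.5 + 7 + 1 + 9.5 + 2 = 30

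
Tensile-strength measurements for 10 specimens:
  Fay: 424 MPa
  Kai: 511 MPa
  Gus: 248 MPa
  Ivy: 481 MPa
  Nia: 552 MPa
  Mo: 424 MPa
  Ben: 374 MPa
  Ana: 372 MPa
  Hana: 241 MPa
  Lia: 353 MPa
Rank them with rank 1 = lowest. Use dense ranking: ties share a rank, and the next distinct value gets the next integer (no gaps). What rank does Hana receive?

Sorted (ascending): 241, 248, 353, 372, 374, 424, 424, 481, 511, 552
The 2 values of 424 share dense rank 6.
Remaining distinct values take the next consecutive integers.
Hana has value 241 MPa → rank 1.

1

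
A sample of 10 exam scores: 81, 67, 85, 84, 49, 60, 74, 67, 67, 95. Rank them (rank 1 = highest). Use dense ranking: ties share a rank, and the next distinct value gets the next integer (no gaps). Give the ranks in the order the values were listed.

Sorted (descending): 95, 85, 84, 81, 74, 67, 67, 67, 60, 49
The 3 values of 67 share dense rank 6.
Remaining distinct values take the next consecutive integers.

4, 6, 2, 3, 8, 7, 5, 6, 6, 1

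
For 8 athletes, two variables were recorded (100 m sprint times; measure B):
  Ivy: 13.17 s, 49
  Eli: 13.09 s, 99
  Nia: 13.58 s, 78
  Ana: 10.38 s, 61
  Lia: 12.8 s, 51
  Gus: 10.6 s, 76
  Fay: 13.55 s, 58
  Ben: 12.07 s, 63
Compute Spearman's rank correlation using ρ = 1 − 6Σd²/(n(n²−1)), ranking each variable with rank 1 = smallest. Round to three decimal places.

0.000

Ranks of variable 1: 6, 5, 8, 1, 4, 2, 7, 3
Ranks of variable 2: 1, 8, 7, 4, 2, 6, 3, 5
d = r₁ − r₂: 5, -3, 1, -3, 2, -4, 4, -2
d²: 25, 9, 1, 9, 4, 16, 16, 4; Σd² = 84
ρ = 1 − 6·84/(8·63) = 1 − 504/504 = 0.000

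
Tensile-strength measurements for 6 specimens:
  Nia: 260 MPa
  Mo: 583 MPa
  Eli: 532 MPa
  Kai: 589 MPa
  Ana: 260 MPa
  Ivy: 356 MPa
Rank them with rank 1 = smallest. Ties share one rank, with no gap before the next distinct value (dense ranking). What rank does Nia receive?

Sorted (ascending): 260, 260, 356, 532, 583, 589
The 2 values of 260 share dense rank 1.
Remaining distinct values take the next consecutive integers.
Nia has value 260 MPa → rank 1.

1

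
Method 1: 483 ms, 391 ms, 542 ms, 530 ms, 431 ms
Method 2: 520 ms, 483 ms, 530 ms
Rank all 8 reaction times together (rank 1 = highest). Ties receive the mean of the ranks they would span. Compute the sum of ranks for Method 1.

24

Sorted (descending): 542, 530, 530, 520, 483, 483, 431, 391
The 2 values of 530 occupy positions 2–3 → average rank (2+3)/2 = 2.5.
The 2 values of 483 occupy positions 5–6 → average rank (5+6)/2 = 5.5.
Method 1 values → pooled ranks: 483→5.5, 391→8, 542→1, 530→2.5, 431→7
Rank sum = 5.5 + 8 + 1 + 2.5 + 7 = 24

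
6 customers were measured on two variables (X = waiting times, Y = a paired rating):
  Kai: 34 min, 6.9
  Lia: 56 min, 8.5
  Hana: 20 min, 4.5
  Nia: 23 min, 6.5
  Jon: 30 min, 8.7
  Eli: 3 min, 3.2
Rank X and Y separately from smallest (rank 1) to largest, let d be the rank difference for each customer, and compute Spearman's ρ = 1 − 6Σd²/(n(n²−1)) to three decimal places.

Ranks of variable 1: 5, 6, 2, 3, 4, 1
Ranks of variable 2: 4, 5, 2, 3, 6, 1
d = r₁ − r₂: 1, 1, 0, 0, -2, 0
d²: 1, 1, 0, 0, 4, 0; Σd² = 6
ρ = 1 − 6·6/(6·35) = 1 − 36/210 = 0.829

0.829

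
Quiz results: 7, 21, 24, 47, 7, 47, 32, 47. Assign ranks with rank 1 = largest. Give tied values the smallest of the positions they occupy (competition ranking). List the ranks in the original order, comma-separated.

7, 6, 5, 1, 7, 1, 4, 1

Sorted (descending): 47, 47, 47, 32, 24, 21, 7, 7
The 3 values of 47 occupy positions 1–3 → each gets rank 1.
The 2 values of 7 occupy positions 7–8 → each gets rank 7.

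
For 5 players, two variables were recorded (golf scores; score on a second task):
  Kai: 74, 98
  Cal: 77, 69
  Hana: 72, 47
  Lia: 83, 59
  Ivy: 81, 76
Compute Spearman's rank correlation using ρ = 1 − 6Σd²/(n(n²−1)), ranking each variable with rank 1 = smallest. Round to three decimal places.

0.100

Ranks of variable 1: 2, 3, 1, 5, 4
Ranks of variable 2: 5, 3, 1, 2, 4
d = r₁ − r₂: -3, 0, 0, 3, 0
d²: 9, 0, 0, 9, 0; Σd² = 18
ρ = 1 − 6·18/(5·24) = 1 − 108/120 = 0.100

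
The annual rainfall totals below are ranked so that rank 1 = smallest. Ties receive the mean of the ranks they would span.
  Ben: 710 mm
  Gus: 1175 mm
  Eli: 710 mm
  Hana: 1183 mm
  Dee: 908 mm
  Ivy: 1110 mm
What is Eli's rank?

Sorted (ascending): 710, 710, 908, 1110, 1175, 1183
The 2 values of 710 occupy positions 1–2 → average rank (1+2)/2 = 1.5.
Eli has value 710 mm → rank 1.5.

1.5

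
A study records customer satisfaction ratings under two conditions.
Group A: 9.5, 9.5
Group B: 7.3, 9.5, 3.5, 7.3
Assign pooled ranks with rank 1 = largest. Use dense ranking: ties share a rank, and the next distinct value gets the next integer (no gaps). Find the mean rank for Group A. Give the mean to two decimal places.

Sorted (descending): 9.5, 9.5, 9.5, 7.3, 7.3, 3.5
The 3 values of 9.5 share dense rank 1.
The 2 values of 7.3 share dense rank 2.
Remaining distinct values take the next consecutive integers.
Group A values → pooled ranks: 9.5→1, 9.5→1
Mean rank = (1 + 1) / 2 = 1.00

1.00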